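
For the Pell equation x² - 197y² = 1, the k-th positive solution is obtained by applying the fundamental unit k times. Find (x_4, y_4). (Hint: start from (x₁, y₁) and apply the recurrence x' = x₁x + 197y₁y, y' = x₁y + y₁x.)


Step 1: Find the fundamental solution (x₁, y₁) of x² - 197y² = 1.
  Expand √197 as a continued fraction. a₀ = ⌊√197⌋ = 14; iterate m_{k+1} = d_k·a_k − m_k, d_{k+1} = (197 − m_{k+1}²)/d_k, a_{k+1} = ⌊(a₀ + m_{k+1})/d_{k+1}⌋ (starting m₀ = 0, d₀ = 1), with convergents p_k = a_k·p_{k-1} + p_{k-2}, q_k = a_k·q_{k-1} + q_{k-2} (p₋₁ = 1, q₋₁ = 0):
  k = 0: a₀ = 14; p₀/q₀ = 14/1; p₀² − 197·q₀² = 196 − 197 = -1.
  k = 1: m = 14, d = 1, a = ⌊(14 + 14)/1⌋ = 28; p/q = (28·14 + 1)/(28·1 + 0) = 393/28; p² − 197·q² = 154449 − 154448 = 1.
  The first convergent with p² − 197·q² = 1 gives the fundamental solution (x₁, y₁) = (393, 28).
Step 2: Apply the recurrence (x_{n+1}, y_{n+1}) = (x₁x_n + 197y₁y_n, x₁y_n + y₁x_n) repeatedly.
  From (x_1, y_1) = (393, 28): x_2 = 393·393 + 197·28·28 = 308897; y_2 = 393·28 + 28·393 = 22008.
  From (x_2, y_2) = (308897, 22008): x_3 = 393·308897 + 197·28·22008 = 242792649; y_3 = 393·22008 + 28·308897 = 17298260.
  From (x_3, y_3) = (242792649, 17298260): x_4 = 393·242792649 + 197·28·17298260 = 190834713217; y_4 = 393·17298260 + 28·242792649 = 13596410352.
Step 3: Verify x_4² - 197·y_4² = 36417887768614634489089 - 36417887768614634489088 = 1 (should be 1). ✓

(x_1, y_1) = (393, 28); (x_4, y_4) = (190834713217, 13596410352).


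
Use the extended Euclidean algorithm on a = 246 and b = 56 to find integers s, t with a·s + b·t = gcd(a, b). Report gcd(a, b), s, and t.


Euclidean algorithm on (246, 56) — divide until remainder is 0:
  246 = 4 · 56 + 22
  56 = 2 · 22 + 12
  22 = 1 · 12 + 10
  12 = 1 · 10 + 2
  10 = 5 · 2 + 0
gcd(246, 56) = 2.
Track Bezout coefficients alongside the remainders: start with r₀ = 246 = a·1 + b·0 (s = 1, t = 0) and r₁ = 56 = a·0 + b·1 (s = 0, t = 1); each new remainder r_{k+1} = r_{k-1} − q_k·r_k inherits s_{k+1} = s_{k-1} − q_k·s_k, t_{k+1} = t_{k-1} − q_k·t_k, so r_k = a·s_k + b·t_k at every step:
  q = 4: r = 22, s = 1 − 4·0 = 1, t = 0 − 4·1 = -4  (check: 246·1 + 56·(-4) = 22)
  q = 2: r = 12, s = 0 − 2·1 = -2, t = 1 − 2·(-4) = 9  (check: 246·(-2) + 56·9 = 12)
  q = 1: r = 10, s = 1 − 1·(-2) = 3, t = -4 − 1·9 = -13  (check: 246·3 + 56·(-13) = 10)
  q = 1: r = 2, s = -2 − 1·3 = -5, t = 9 − 1·(-13) = 22  (check: 246·(-5) + 56·22 = 2)
The row with r = 2 (the gcd) gives the Bezout coefficients s = -5, t = 22.
Result: 246 · (-5) + 56 · (22) = 2.

gcd(246, 56) = 2; s = -5, t = 22 (check: 246·(-5) + 56·22 = 2).


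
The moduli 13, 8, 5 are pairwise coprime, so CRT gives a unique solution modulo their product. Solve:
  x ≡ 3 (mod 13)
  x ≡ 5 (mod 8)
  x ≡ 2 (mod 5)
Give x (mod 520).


Moduli 13, 8, 5 are pairwise coprime; by CRT there is a unique solution modulo M = 13 · 8 · 5 = 520.
Solve pairwise, accumulating the modulus:
  Start with x ≡ 3 (mod 13).
  Combine with x ≡ 5 (mod 8): since gcd(13, 8) = 1, we get a unique residue mod 104.
    Write x = 3 + 13·t and substitute into x ≡ 5 (mod 8): 13·t ≡ 5 − 3 = 2 (mod 8).
    Reduce coefficients mod 8: 5·t ≡ 2 (mod 8).
    The inverse of 5 mod 8 is 5 (since 5·5 = 25 = 3·8 + 1), so t ≡ 5·2 = 10 ≡ 2 (mod 8).
    Then x = 3 + 13·2 = 29, valid modulo lcm(13, 8) = 104: x ≡ 29 (mod 104).
  Combine with x ≡ 2 (mod 5): since gcd(104, 5) = 1, we get a unique residue mod 520.
    Write x = 29 + 104·t and substitute into x ≡ 2 (mod 5): 104·t ≡ 2 − 29 = -27 (mod 5).
    Reduce coefficients mod 5: 4·t ≡ 3 (mod 5).
    The inverse of 4 mod 5 is 4 (since 4·4 = 16 = 3·5 + 1), so t ≡ 4·3 = 12 ≡ 2 (mod 5).
    Then x = 29 + 104·2 = 237, valid modulo lcm(104, 5) = 520: x ≡ 237 (mod 520).
Verify: 237 mod 13 = 3 ✓, 237 mod 8 = 5 ✓, 237 mod 5 = 2 ✓.

x ≡ 237 (mod 520).


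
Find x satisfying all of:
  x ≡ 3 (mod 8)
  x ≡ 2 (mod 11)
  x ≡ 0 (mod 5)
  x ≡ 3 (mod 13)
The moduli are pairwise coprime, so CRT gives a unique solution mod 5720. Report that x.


Product of moduli M = 8 · 11 · 5 · 13 = 5720.
Merge one congruence at a time:
  Start: x ≡ 3 (mod 8).
  Combine with x ≡ 2 (mod 11); new modulus lcm = 88.
    Write x = 3 + 8·t and substitute into x ≡ 2 (mod 11): 8·t ≡ 2 − 3 = -1 (mod 11).
    Reduce coefficients mod 11: 8·t ≡ 10 (mod 11).
    The inverse of 8 mod 11 is 7 (since 8·7 = 56 = 5·11 + 1), so t ≡ 7·10 = 70 ≡ 4 (mod 11).
    Then x = 3 + 8·4 = 35, valid modulo lcm(8, 11) = 88: x ≡ 35 (mod 88).
  Combine with x ≡ 0 (mod 5); new modulus lcm = 440.
    Write x = 35 + 88·t and substitute into x ≡ 0 (mod 5): 88·t ≡ 0 − 35 = -35 (mod 5).
    Reduce coefficients mod 5: 3·t ≡ 0 (mod 5).
    The inverse of 3 mod 5 is 2 (since 3·2 = 6 = 1·5 + 1), so t ≡ 2·0 = 0 ≡ 0 (mod 5).
    Then x = 35 + 88·0 = 35, valid modulo lcm(88, 5) = 440: x ≡ 35 (mod 440).
  Combine with x ≡ 3 (mod 13); new modulus lcm = 5720.
    Write x = 35 + 440·t and substitute into x ≡ 3 (mod 13): 440·t ≡ 3 − 35 = -32 (mod 13).
    Reduce coefficients mod 13: 11·t ≡ 7 (mod 13).
    The inverse of 11 mod 13 is 6 (since 11·6 = 66 = 5·13 + 1), so t ≡ 6·7 = 42 ≡ 3 (mod 13).
    Then x = 35 + 440·3 = 1355, valid modulo lcm(440, 13) = 5720: x ≡ 1355 (mod 5720).
Verify against each original: 1355 mod 8 = 3, 1355 mod 11 = 2, 1355 mod 5 = 0, 1355 mod 13 = 3.

x ≡ 1355 (mod 5720).


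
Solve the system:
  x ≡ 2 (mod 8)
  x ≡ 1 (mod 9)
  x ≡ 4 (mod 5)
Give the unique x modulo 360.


Moduli 8, 9, 5 are pairwise coprime; by CRT there is a unique solution modulo M = 8 · 9 · 5 = 360.
Solve pairwise, accumulating the modulus:
  Start with x ≡ 2 (mod 8).
  Combine with x ≡ 1 (mod 9): since gcd(8, 9) = 1, we get a unique residue mod 72.
    Write x = 2 + 8·t and substitute into x ≡ 1 (mod 9): 8·t ≡ 1 − 2 = -1 (mod 9).
    Reduce coefficients mod 9: 8·t ≡ 8 (mod 9).
    The inverse of 8 mod 9 is 8 (since 8·8 = 64 = 7·9 + 1), so t ≡ 8·8 = 64 ≡ 1 (mod 9).
    Then x = 2 + 8·1 = 10, valid modulo lcm(8, 9) = 72: x ≡ 10 (mod 72).
  Combine with x ≡ 4 (mod 5): since gcd(72, 5) = 1, we get a unique residue mod 360.
    Write x = 10 + 72·t and substitute into x ≡ 4 (mod 5): 72·t ≡ 4 − 10 = -6 (mod 5).
    Reduce coefficients mod 5: 2·t ≡ 4 (mod 5).
    The inverse of 2 mod 5 is 3 (since 2·3 = 6 = 1·5 + 1), so t ≡ 3·4 = 12 ≡ 2 (mod 5).
    Then x = 10 + 72·2 = 154, valid modulo lcm(72, 5) = 360: x ≡ 154 (mod 360).
Verify: 154 mod 8 = 2 ✓, 154 mod 9 = 1 ✓, 154 mod 5 = 4 ✓.

x ≡ 154 (mod 360).


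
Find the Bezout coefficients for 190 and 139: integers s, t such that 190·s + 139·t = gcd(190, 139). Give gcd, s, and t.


Euclidean algorithm on (190, 139) — divide until remainder is 0:
  190 = 1 · 139 + 51
  139 = 2 · 51 + 37
  51 = 1 · 37 + 14
  37 = 2 · 14 + 9
  14 = 1 · 9 + 5
  9 = 1 · 5 + 4
  5 = 1 · 4 + 1
  4 = 4 · 1 + 0
gcd(190, 139) = 1.
Track Bezout coefficients alongside the remainders: start with r₀ = 190 = a·1 + b·0 (s = 1, t = 0) and r₁ = 139 = a·0 + b·1 (s = 0, t = 1); each new remainder r_{k+1} = r_{k-1} − q_k·r_k inherits s_{k+1} = s_{k-1} − q_k·s_k, t_{k+1} = t_{k-1} − q_k·t_k, so r_k = a·s_k + b·t_k at every step:
  q = 1: r = 51, s = 1 − 1·0 = 1, t = 0 − 1·1 = -1  (check: 190·1 + 139·(-1) = 51)
  q = 2: r = 37, s = 0 − 2·1 = -2, t = 1 − 2·(-1) = 3  (check: 190·(-2) + 139·3 = 37)
  q = 1: r = 14, s = 1 − 1·(-2) = 3, t = -1 − 1·3 = -4  (check: 190·3 + 139·(-4) = 14)
  q = 2: r = 9, s = -2 − 2·3 = -8, t = 3 − 2·(-4) = 11  (check: 190·(-8) + 139·11 = 9)
  q = 1: r = 5, s = 3 − 1·(-8) = 11, t = -4 − 1·11 = -15  (check: 190·11 + 139·(-15) = 5)
  q = 1: r = 4, s = -8 − 1·11 = -19, t = 11 − 1·(-15) = 26  (check: 190·(-19) + 139·26 = 4)
  q = 1: r = 1, s = 11 − 1·(-19) = 30, t = -15 − 1·26 = -41  (check: 190·30 + 139·(-41) = 1)
The row with r = 1 (the gcd) gives the Bezout coefficients s = 30, t = -41.
Result: 190 · (30) + 139 · (-41) = 1.

gcd(190, 139) = 1; s = 30, t = -41 (check: 190·30 + 139·(-41) = 1).


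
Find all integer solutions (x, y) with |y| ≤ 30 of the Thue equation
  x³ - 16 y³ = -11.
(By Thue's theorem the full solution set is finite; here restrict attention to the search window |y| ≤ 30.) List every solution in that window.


The equation is x³ - 16y³ = -11. For fixed y, x³ = 16·y³ − 11, so a solution requires the RHS to be a perfect cube.
Strategy: iterate y from -30 to 30, compute RHS = 16·y³ − 11, and check whether it is a (positive or negative) perfect cube.
Check small values of y:
  y = 0: RHS = -11 is not a perfect cube.
  y = 1: RHS = 5 is not a perfect cube.
  y = -1: RHS = -27 = (-3)³ ⇒ x = -3 works.
  y = 2: RHS = 117 is not a perfect cube.
  y = -2: RHS = -139 is not a perfect cube.
  y = 3: RHS = 421 is not a perfect cube.
  y = -3: RHS = -443 is not a perfect cube.
Continuing the search up to |y| = 30 finds no further solutions beyond those listed.
Collected solutions: (-3, -1).

Solutions (with |y| ≤ 30): (-3, -1).


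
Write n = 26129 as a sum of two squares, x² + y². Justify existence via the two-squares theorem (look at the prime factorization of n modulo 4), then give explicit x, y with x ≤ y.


Step 1: Factor n = 26129 = 17 · 29 · 53.
Step 2: Check the mod-4 condition on each prime factor: 17 ≡ 1 (mod 4), exponent 1; 29 ≡ 1 (mod 4), exponent 1; 53 ≡ 1 (mod 4), exponent 1.
All primes ≡ 3 (mod 4) appear to even exponent (or don't appear), so by the two-squares theorem n IS expressible as a sum of two squares.
Step 3: Build a representation. Here n = 17 · 29 · 53 is a product of primes ≡ 1 (mod 4). Each prime p ≡ 1 (mod 4) is itself a sum of two squares; find a² by testing p − a² for a perfect square:
  17: 17 − 1² = 16 = 4² ⇒ 17 = 1² + 4².
  29: 29 − 1² = 28, 29 − 2² = 25 = 5² ⇒ 29 = 2² + 5².
  53: 53 − 1² = 52, 53 − 2² = 49 = 7² ⇒ 53 = 2² + 7².
  Combine using the Brahmagupta–Fibonacci identity (a² + b²)(c² + d²) = (ac − bd)² + (ad + bc)² = (ac + bd)² + (ad − bc)²:
  17 · 29 = 493: from (1² + 4²)(2² + 5²), take (1·2 − 4·5, 1·5 + 4·2) = (2 − 20, 5 + 8) = (-18, 13); dropping signs (only squares matter) gives (18, 13); check 18² + 13² = 324 + 169 = 493 ✓.
  493 · 53 = 26129: from (18² + 13²)(2² + 7²), take (18·2 − 13·7, 18·7 + 13·2) = (36 − 91, 126 + 26) = (-55, 152); dropping signs (only squares matter) gives (55, 152); check 55² + 152² = 3025 + 23104 = 26129 ✓.
Step 4: Order so x ≤ y and verify: 55² + 152² = 3025 + 23104 = 26129 = n. ✓

n = 26129 = 55² + 152² (one valid representation with x ≤ y).


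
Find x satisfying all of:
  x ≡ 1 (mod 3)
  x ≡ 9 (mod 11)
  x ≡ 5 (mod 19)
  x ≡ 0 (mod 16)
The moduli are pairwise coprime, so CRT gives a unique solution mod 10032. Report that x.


Product of moduli M = 3 · 11 · 19 · 16 = 10032.
Merge one congruence at a time:
  Start: x ≡ 1 (mod 3).
  Combine with x ≡ 9 (mod 11); new modulus lcm = 33.
    Write x = 1 + 3·t and substitute into x ≡ 9 (mod 11): 3·t ≡ 9 − 1 = 8 (mod 11).
    The inverse of 3 mod 11 is 4 (since 3·4 = 12 = 1·11 + 1), so t ≡ 4·8 = 32 ≡ 10 (mod 11).
    Then x = 1 + 3·10 = 31, valid modulo lcm(3, 11) = 33: x ≡ 31 (mod 33).
  Combine with x ≡ 5 (mod 19); new modulus lcm = 627.
    Write x = 31 + 33·t and substitute into x ≡ 5 (mod 19): 33·t ≡ 5 − 31 = -26 (mod 19).
    Reduce coefficients mod 19: 14·t ≡ 12 (mod 19).
    The inverse of 14 mod 19 is 15 (since 14·15 = 210 = 11·19 + 1), so t ≡ 15·12 = 180 ≡ 9 (mod 19).
    Then x = 31 + 33·9 = 328, valid modulo lcm(33, 19) = 627: x ≡ 328 (mod 627).
  Combine with x ≡ 0 (mod 16); new modulus lcm = 10032.
    Write x = 328 + 627·t and substitute into x ≡ 0 (mod 16): 627·t ≡ 0 − 328 = -328 (mod 16).
    Reduce coefficients mod 16: 3·t ≡ 8 (mod 16).
    The inverse of 3 mod 16 is 11 (since 3·11 = 33 = 2·16 + 1), so t ≡ 11·8 = 88 ≡ 8 (mod 16).
    Then x = 328 + 627·8 = 5344, valid modulo lcm(627, 16) = 10032: x ≡ 5344 (mod 10032).
Verify against each original: 5344 mod 3 = 1, 5344 mod 11 = 9, 5344 mod 19 = 5, 5344 mod 16 = 0.

x ≡ 5344 (mod 10032).


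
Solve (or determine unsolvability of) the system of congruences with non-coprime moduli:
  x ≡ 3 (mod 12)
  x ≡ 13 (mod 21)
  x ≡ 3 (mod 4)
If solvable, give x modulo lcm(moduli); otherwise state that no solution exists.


Moduli 12, 21, 4 are not pairwise coprime, so CRT works modulo lcm(m_i) when all pairwise compatibility conditions hold.
Pairwise compatibility: gcd(m_i, m_j) must divide a_i - a_j for every pair.
Merge one congruence at a time:
  Start: x ≡ 3 (mod 12).
  Combine with x ≡ 13 (mod 21): gcd(12, 21) = 3, and 13 - 3 = 10 is NOT divisible by 3.
    ⇒ system is inconsistent (no integer solution).

No solution (the system is inconsistent).


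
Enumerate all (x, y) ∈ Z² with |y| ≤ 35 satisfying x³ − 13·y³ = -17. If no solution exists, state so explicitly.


The equation is x³ - 13y³ = -17. For fixed y, x³ = 13·y³ − 17, so a solution requires the RHS to be a perfect cube.
Strategy: iterate y from -35 to 35, compute RHS = 13·y³ − 17, and check whether it is a (positive or negative) perfect cube.
Check small values of y:
  y = 0: RHS = -17 is not a perfect cube.
  y = 1: RHS = -4 is not a perfect cube.
  y = -1: RHS = -30 is not a perfect cube.
  y = 2: RHS = 87 is not a perfect cube.
  y = -2: RHS = -121 is not a perfect cube.
  y = 3: RHS = 334 is not a perfect cube.
  y = -3: RHS = -368 is not a perfect cube.
Continuing the search up to |y| = 35 finds no solutions either.
No (x, y) in the scanned range satisfies the equation.

No integer solutions with |y| ≤ 35.


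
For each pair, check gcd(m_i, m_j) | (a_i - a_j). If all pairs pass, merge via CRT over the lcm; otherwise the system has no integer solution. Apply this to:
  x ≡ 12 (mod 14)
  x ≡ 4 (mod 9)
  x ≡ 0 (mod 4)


Moduli 14, 9, 4 are not pairwise coprime, so CRT works modulo lcm(m_i) when all pairwise compatibility conditions hold.
Pairwise compatibility: gcd(m_i, m_j) must divide a_i - a_j for every pair.
Merge one congruence at a time:
  Start: x ≡ 12 (mod 14).
  Combine with x ≡ 4 (mod 9): gcd(14, 9) = 1; 4 - 12 = -8, which IS divisible by 1, so compatible.
    Write x = 12 + 14·t and substitute into x ≡ 4 (mod 9): 14·t ≡ 4 − 12 = -8 (mod 9).
    Reduce coefficients mod 9: 5·t ≡ 1 (mod 9).
    The inverse of 5 mod 9 is 2 (since 5·2 = 10 = 1·9 + 1), so t ≡ 2·1 = 2 ≡ 2 (mod 9).
    Then x = 12 + 14·2 = 40, valid modulo lcm(14, 9) = 126: x ≡ 40 (mod 126).
  Combine with x ≡ 0 (mod 4): gcd(126, 4) = 2; 0 - 40 = -40, which IS divisible by 2, so compatible.
    Write x = 40 + 126·t and substitute into x ≡ 0 (mod 4): 126·t ≡ 0 − 40 = -40 (mod 4).
    Divide the congruence (and modulus) by g = 2: 63·t ≡ -20 (mod 2).
    Reduce coefficients mod 2: 1·t ≡ 0 (mod 2).
    So t ≡ 0 (mod 2).
    Then x = 40 + 126·0 = 40, valid modulo lcm(126, 4) = 252: x ≡ 40 (mod 252).
Verify: 40 mod 14 = 12, 40 mod 9 = 4, 40 mod 4 = 0.

x ≡ 40 (mod 252).


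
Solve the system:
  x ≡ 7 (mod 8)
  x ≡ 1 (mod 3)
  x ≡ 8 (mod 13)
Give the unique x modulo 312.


Moduli 8, 3, 13 are pairwise coprime; by CRT there is a unique solution modulo M = 8 · 3 · 13 = 312.
Solve pairwise, accumulating the modulus:
  Start with x ≡ 7 (mod 8).
  Combine with x ≡ 1 (mod 3): since gcd(8, 3) = 1, we get a unique residue mod 24.
    Write x = 7 + 8·t and substitute into x ≡ 1 (mod 3): 8·t ≡ 1 − 7 = -6 (mod 3).
    Reduce coefficients mod 3: 2·t ≡ 0 (mod 3).
    The inverse of 2 mod 3 is 2 (since 2·2 = 4 = 1·3 + 1), so t ≡ 2·0 = 0 ≡ 0 (mod 3).
    Then x = 7 + 8·0 = 7, valid modulo lcm(8, 3) = 24: x ≡ 7 (mod 24).
  Combine with x ≡ 8 (mod 13): since gcd(24, 13) = 1, we get a unique residue mod 312.
    Write x = 7 + 24·t and substitute into x ≡ 8 (mod 13): 24·t ≡ 8 − 7 = 1 (mod 13).
    Reduce coefficients mod 13: 11·t ≡ 1 (mod 13).
    The inverse of 11 mod 13 is 6 (since 11·6 = 66 = 5·13 + 1), so t ≡ 6·1 = 6 ≡ 6 (mod 13).
    Then x = 7 + 24·6 = 151, valid modulo lcm(24, 13) = 312: x ≡ 151 (mod 312).
Verify: 151 mod 8 = 7 ✓, 151 mod 3 = 1 ✓, 151 mod 13 = 8 ✓.

x ≡ 151 (mod 312).


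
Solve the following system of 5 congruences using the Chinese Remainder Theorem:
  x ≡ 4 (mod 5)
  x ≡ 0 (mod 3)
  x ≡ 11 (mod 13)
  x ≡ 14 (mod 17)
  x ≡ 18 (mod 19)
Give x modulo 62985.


Product of moduli M = 5 · 3 · 13 · 17 · 19 = 62985.
Merge one congruence at a time:
  Start: x ≡ 4 (mod 5).
  Combine with x ≡ 0 (mod 3); new modulus lcm = 15.
    Write x = 4 + 5·t and substitute into x ≡ 0 (mod 3): 5·t ≡ 0 − 4 = -4 (mod 3).
    Reduce coefficients mod 3: 2·t ≡ 2 (mod 3).
    The inverse of 2 mod 3 is 2 (since 2·2 = 4 = 1·3 + 1), so t ≡ 2·2 = 4 ≡ 1 (mod 3).
    Then x = 4 + 5·1 = 9, valid modulo lcm(5, 3) = 15: x ≡ 9 (mod 15).
  Combine with x ≡ 11 (mod 13); new modulus lcm = 195.
    Write x = 9 + 15·t and substitute into x ≡ 11 (mod 13): 15·t ≡ 11 − 9 = 2 (mod 13).
    Reduce coefficients mod 13: 2·t ≡ 2 (mod 13).
    The inverse of 2 mod 13 is 7 (since 2·7 = 14 = 1·13 + 1), so t ≡ 7·2 = 14 ≡ 1 (mod 13).
    Then x = 9 + 15·1 = 24, valid modulo lcm(15, 13) = 195: x ≡ 24 (mod 195).
  Combine with x ≡ 14 (mod 17); new modulus lcm = 3315.
    Write x = 24 + 195·t and substitute into x ≡ 14 (mod 17): 195·t ≡ 14 − 24 = -10 (mod 17).
    Reduce coefficients mod 17: 8·t ≡ 7 (mod 17).
    The inverse of 8 mod 17 is 15 (since 8·15 = 120 = 7·17 + 1), so t ≡ 15·7 = 105 ≡ 3 (mod 17).
    Then x = 24 + 195·3 = 609, valid modulo lcm(195, 17) = 3315: x ≡ 609 (mod 3315).
  Combine with x ≡ 18 (mod 19); new modulus lcm = 62985.
    Write x = 609 + 3315·t and substitute into x ≡ 18 (mod 19): 3315·t ≡ 18 − 609 = -591 (mod 19).
    Reduce coefficients mod 19: 9·t ≡ 17 (mod 19).
    The inverse of 9 mod 19 is 17 (since 9·17 = 153 = 8·19 + 1), so t ≡ 17·17 = 289 ≡ 4 (mod 19).
    Then x = 609 + 3315·4 = 13869, valid modulo lcm(3315, 19) = 62985: x ≡ 13869 (mod 62985).
Verify against each original: 13869 mod 5 = 4, 13869 mod 3 = 0, 13869 mod 13 = 11, 13869 mod 17 = 14, 13869 mod 19 = 18.

x ≡ 13869 (mod 62985).


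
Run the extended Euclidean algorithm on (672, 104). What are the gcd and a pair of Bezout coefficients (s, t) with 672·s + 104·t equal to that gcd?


Euclidean algorithm on (672, 104) — divide until remainder is 0:
  672 = 6 · 104 + 48
  104 = 2 · 48 + 8
  48 = 6 · 8 + 0
gcd(672, 104) = 8.
Track Bezout coefficients alongside the remainders: start with r₀ = 672 = a·1 + b·0 (s = 1, t = 0) and r₁ = 104 = a·0 + b·1 (s = 0, t = 1); each new remainder r_{k+1} = r_{k-1} − q_k·r_k inherits s_{k+1} = s_{k-1} − q_k·s_k, t_{k+1} = t_{k-1} − q_k·t_k, so r_k = a·s_k + b·t_k at every step:
  q = 6: r = 48, s = 1 − 6·0 = 1, t = 0 − 6·1 = -6  (check: 672·1 + 104·(-6) = 48)
  q = 2: r = 8, s = 0 − 2·1 = -2, t = 1 − 2·(-6) = 13  (check: 672·(-2) + 104·13 = 8)
The row with r = 8 (the gcd) gives the Bezout coefficients s = -2, t = 13.
Result: 672 · (-2) + 104 · (13) = 8.

gcd(672, 104) = 8; s = -2, t = 13 (check: 672·(-2) + 104·13 = 8).


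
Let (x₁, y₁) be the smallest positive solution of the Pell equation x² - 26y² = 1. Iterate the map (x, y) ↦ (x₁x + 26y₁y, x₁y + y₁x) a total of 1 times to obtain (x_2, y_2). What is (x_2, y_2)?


Step 1: Find the fundamental solution (x₁, y₁) of x² - 26y² = 1.
  Expand √26 as a continued fraction. a₀ = ⌊√26⌋ = 5; iterate m_{k+1} = d_k·a_k − m_k, d_{k+1} = (26 − m_{k+1}²)/d_k, a_{k+1} = ⌊(a₀ + m_{k+1})/d_{k+1}⌋ (starting m₀ = 0, d₀ = 1), with convergents p_k = a_k·p_{k-1} + p_{k-2}, q_k = a_k·q_{k-1} + q_{k-2} (p₋₁ = 1, q₋₁ = 0):
  k = 0: a₀ = 5; p₀/q₀ = 5/1; p₀² − 26·q₀² = 25 − 26 = -1.
  k = 1: m = 5, d = 1, a = ⌊(5 + 5)/1⌋ = 10; p/q = (10·5 + 1)/(10·1 + 0) = 51/10; p² − 26·q² = 2601 − 2600 = 1.
  The first convergent with p² − 26·q² = 1 gives the fundamental solution (x₁, y₁) = (51, 10).
Step 2: Apply the recurrence (x_{n+1}, y_{n+1}) = (x₁x_n + 26y₁y_n, x₁y_n + y₁x_n) repeatedly.
  From (x_1, y_1) = (51, 10): x_2 = 51·51 + 26·10·10 = 5201; y_2 = 51·10 + 10·51 = 1020.
Step 3: Verify x_2² - 26·y_2² = 27050401 - 27050400 = 1 (should be 1). ✓

(x_1, y_1) = (51, 10); (x_2, y_2) = (5201, 1020).


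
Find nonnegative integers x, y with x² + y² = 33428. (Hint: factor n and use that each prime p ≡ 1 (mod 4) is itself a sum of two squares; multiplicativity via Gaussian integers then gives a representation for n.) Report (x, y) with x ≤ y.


Step 1: Factor n = 33428 = 2^2 · 61 · 137.
Step 2: Check the mod-4 condition on each prime factor: 2 = 2 (special); 61 ≡ 1 (mod 4), exponent 1; 137 ≡ 1 (mod 4), exponent 1.
All primes ≡ 3 (mod 4) appear to even exponent (or don't appear), so by the two-squares theorem n IS expressible as a sum of two squares.
Step 3: Build a representation. Group n = k² · m with k = 2 and m = 61 · 137 = 8357 (a product of primes ≡ 1 (mod 4)); a representation of m scales to one of n via (k·x)² + (k·y)² = k²(x² + y²). Each prime p ≡ 1 (mod 4) is itself a sum of two squares; find a² by testing p − a² for a perfect square:
  61: 61 − 1² = 60, 61 − 2² = 57, 61 − 3² = 52, 61 − 4² = 45, 61 − 5² = 36 = 6² ⇒ 61 = 5² + 6².
  137: 137 − 1² = 136, 137 − 2² = 133, 137 − 3² = 128, 137 − 4² = 121 = 11² ⇒ 137 = 4² + 11².
  Combine using the Brahmagupta–Fibonacci identity (a² + b²)(c² + d²) = (ac − bd)² + (ad + bc)² = (ac + bd)² + (ad − bc)²:
  61 · 137 = 8357: from (5² + 6²)(4² + 11²), take (5·4 − 6·11, 5·11 + 6·4) = (20 − 66, 55 + 24) = (-46, 79); dropping signs (only squares matter) gives (46, 79); check 46² + 79² = 2116 + 6241 = 8357 ✓.
  Scale by k = 2: (2·46, 2·79) = (92, 158).
Step 4: Order so x ≤ y and verify: 92² + 158² = 8464 + 24964 = 33428 = n. ✓

n = 33428 = 92² + 158² (one valid representation with x ≤ y).


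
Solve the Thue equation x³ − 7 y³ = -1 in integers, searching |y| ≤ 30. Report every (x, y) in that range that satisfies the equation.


The equation is x³ - 7y³ = -1. For fixed y, x³ = 7·y³ − 1, so a solution requires the RHS to be a perfect cube.
Strategy: iterate y from -30 to 30, compute RHS = 7·y³ − 1, and check whether it is a (positive or negative) perfect cube.
Check small values of y:
  y = 0: RHS = -1 = (-1)³ ⇒ x = -1 works.
  y = 1: RHS = 6 is not a perfect cube.
  y = -1: RHS = -8 = (-2)³ ⇒ x = -2 works.
  y = 2: RHS = 55 is not a perfect cube.
  y = -2: RHS = -57 is not a perfect cube.
  y = 3: RHS = 188 is not a perfect cube.
  y = -3: RHS = -190 is not a perfect cube.
Continuing the search up to |y| = 30 finds no further solutions beyond those listed.
Collected solutions: (-1, 0), (-2, -1).

Solutions (with |y| ≤ 30): (-1, 0), (-2, -1).


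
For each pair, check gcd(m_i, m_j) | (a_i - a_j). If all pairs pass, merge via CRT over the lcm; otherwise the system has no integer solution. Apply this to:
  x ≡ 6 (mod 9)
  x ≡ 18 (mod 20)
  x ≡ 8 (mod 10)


Moduli 9, 20, 10 are not pairwise coprime, so CRT works modulo lcm(m_i) when all pairwise compatibility conditions hold.
Pairwise compatibility: gcd(m_i, m_j) must divide a_i - a_j for every pair.
Merge one congruence at a time:
  Start: x ≡ 6 (mod 9).
  Combine with x ≡ 18 (mod 20): gcd(9, 20) = 1; 18 - 6 = 12, which IS divisible by 1, so compatible.
    Write x = 6 + 9·t and substitute into x ≡ 18 (mod 20): 9·t ≡ 18 − 6 = 12 (mod 20).
    The inverse of 9 mod 20 is 9 (since 9·9 = 81 = 4·20 + 1), so t ≡ 9·12 = 108 ≡ 8 (mod 20).
    Then x = 6 + 9·8 = 78, valid modulo lcm(9, 20) = 180: x ≡ 78 (mod 180).
  Combine with x ≡ 8 (mod 10): gcd(180, 10) = 10; 8 - 78 = -70, which IS divisible by 10, so compatible.
    Write x = 78 + 180·t and substitute into x ≡ 8 (mod 10): 180·t ≡ 8 − 78 = -70 (mod 10).
    Divide the congruence (and modulus) by g = 10: 18·t ≡ -7 (mod 1).
    Modulo 1 every t works; take t = 0.
    Then x = 78 + 180·0 = 78, valid modulo lcm(180, 10) = 180: x ≡ 78 (mod 180).
Verify: 78 mod 9 = 6, 78 mod 20 = 18, 78 mod 10 = 8.

x ≡ 78 (mod 180).


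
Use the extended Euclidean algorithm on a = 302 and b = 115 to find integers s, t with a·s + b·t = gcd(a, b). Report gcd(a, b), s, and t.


Euclidean algorithm on (302, 115) — divide until remainder is 0:
  302 = 2 · 115 + 72
  115 = 1 · 72 + 43
  72 = 1 · 43 + 29
  43 = 1 · 29 + 14
  29 = 2 · 14 + 1
  14 = 14 · 1 + 0
gcd(302, 115) = 1.
Track Bezout coefficients alongside the remainders: start with r₀ = 302 = a·1 + b·0 (s = 1, t = 0) and r₁ = 115 = a·0 + b·1 (s = 0, t = 1); each new remainder r_{k+1} = r_{k-1} − q_k·r_k inherits s_{k+1} = s_{k-1} − q_k·s_k, t_{k+1} = t_{k-1} − q_k·t_k, so r_k = a·s_k + b·t_k at every step:
  q = 2: r = 72, s = 1 − 2·0 = 1, t = 0 − 2·1 = -2  (check: 302·1 + 115·(-2) = 72)
  q = 1: r = 43, s = 0 − 1·1 = -1, t = 1 − 1·(-2) = 3  (check: 302·(-1) + 115·3 = 43)
  q = 1: r = 29, s = 1 − 1·(-1) = 2, t = -2 − 1·3 = -5  (check: 302·2 + 115·(-5) = 29)
  q = 1: r = 14, s = -1 − 1·2 = -3, t = 3 − 1·(-5) = 8  (check: 302·(-3) + 115·8 = 14)
  q = 2: r = 1, s = 2 − 2·(-3) = 8, t = -5 − 2·8 = -21  (check: 302·8 + 115·(-21) = 1)
The row with r = 1 (the gcd) gives the Bezout coefficients s = 8, t = -21.
Result: 302 · (8) + 115 · (-21) = 1.

gcd(302, 115) = 1; s = 8, t = -21 (check: 302·8 + 115·(-21) = 1).


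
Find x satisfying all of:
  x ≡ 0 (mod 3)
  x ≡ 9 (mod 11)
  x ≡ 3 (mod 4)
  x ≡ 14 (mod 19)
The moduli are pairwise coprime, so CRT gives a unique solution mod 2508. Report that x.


Product of moduli M = 3 · 11 · 4 · 19 = 2508.
Merge one congruence at a time:
  Start: x ≡ 0 (mod 3).
  Combine with x ≡ 9 (mod 11); new modulus lcm = 33.
    Write x = 0 + 3·t and substitute into x ≡ 9 (mod 11): 3·t ≡ 9 − 0 = 9 (mod 11).
    The inverse of 3 mod 11 is 4 (since 3·4 = 12 = 1·11 + 1), so t ≡ 4·9 = 36 ≡ 3 (mod 11).
    Then x = 0 + 3·3 = 9, valid modulo lcm(3, 11) = 33: x ≡ 9 (mod 33).
  Combine with x ≡ 3 (mod 4); new modulus lcm = 132.
    Write x = 9 + 33·t and substitute into x ≡ 3 (mod 4): 33·t ≡ 3 − 9 = -6 (mod 4).
    Reduce coefficients mod 4: 1·t ≡ 2 (mod 4).
    So t ≡ 2 (mod 4).
    Then x = 9 + 33·2 = 75, valid modulo lcm(33, 4) = 132: x ≡ 75 (mod 132).
  Combine with x ≡ 14 (mod 19); new modulus lcm = 2508.
    Write x = 75 + 132·t and substitute into x ≡ 14 (mod 19): 132·t ≡ 14 − 75 = -61 (mod 19).
    Reduce coefficients mod 19: 18·t ≡ 15 (mod 19).
    The inverse of 18 mod 19 is 18 (since 18·18 = 324 = 17·19 + 1), so t ≡ 18·15 = 270 ≡ 4 (mod 19).
    Then x = 75 + 132·4 = 603, valid modulo lcm(132, 19) = 2508: x ≡ 603 (mod 2508).
Verify against each original: 603 mod 3 = 0, 603 mod 11 = 9, 603 mod 4 = 3, 603 mod 19 = 14.

x ≡ 603 (mod 2508).


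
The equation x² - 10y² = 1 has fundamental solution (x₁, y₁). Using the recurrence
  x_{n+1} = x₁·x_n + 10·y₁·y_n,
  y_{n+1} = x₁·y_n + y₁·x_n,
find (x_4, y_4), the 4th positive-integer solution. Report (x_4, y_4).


Step 1: Find the fundamental solution (x₁, y₁) of x² - 10y² = 1.
  Expand √10 as a continued fraction. a₀ = ⌊√10⌋ = 3; iterate m_{k+1} = d_k·a_k − m_k, d_{k+1} = (10 − m_{k+1}²)/d_k, a_{k+1} = ⌊(a₀ + m_{k+1})/d_{k+1}⌋ (starting m₀ = 0, d₀ = 1), with convergents p_k = a_k·p_{k-1} + p_{k-2}, q_k = a_k·q_{k-1} + q_{k-2} (p₋₁ = 1, q₋₁ = 0):
  k = 0: a₀ = 3; p₀/q₀ = 3/1; p₀² − 10·q₀² = 9 − 10 = -1.
  k = 1: m = 3, d = 1, a = ⌊(3 + 3)/1⌋ = 6; p/q = (6·3 + 1)/(6·1 + 0) = 19/6; p² − 10·q² = 361 − 360 = 1.
  The first convergent with p² − 10·q² = 1 gives the fundamental solution (x₁, y₁) = (19, 6).
Step 2: Apply the recurrence (x_{n+1}, y_{n+1}) = (x₁x_n + 10y₁y_n, x₁y_n + y₁x_n) repeatedly.
  From (x_1, y_1) = (19, 6): x_2 = 19·19 + 10·6·6 = 721; y_2 = 19·6 + 6·19 = 228.
  From (x_2, y_2) = (721, 228): x_3 = 19·721 + 10·6·228 = 27379; y_3 = 19·228 + 6·721 = 8658.
  From (x_3, y_3) = (27379, 8658): x_4 = 19·27379 + 10·6·8658 = 1039681; y_4 = 19·8658 + 6·27379 = 328776.
Step 3: Verify x_4² - 10·y_4² = 1080936581761 - 1080936581760 = 1 (should be 1). ✓

(x_1, y_1) = (19, 6); (x_4, y_4) = (1039681, 328776).


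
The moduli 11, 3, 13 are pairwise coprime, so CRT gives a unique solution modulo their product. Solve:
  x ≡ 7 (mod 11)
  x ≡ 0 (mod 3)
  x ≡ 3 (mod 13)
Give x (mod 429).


Moduli 11, 3, 13 are pairwise coprime; by CRT there is a unique solution modulo M = 11 · 3 · 13 = 429.
Solve pairwise, accumulating the modulus:
  Start with x ≡ 7 (mod 11).
  Combine with x ≡ 0 (mod 3): since gcd(11, 3) = 1, we get a unique residue mod 33.
    Write x = 7 + 11·t and substitute into x ≡ 0 (mod 3): 11·t ≡ 0 − 7 = -7 (mod 3).
    Reduce coefficients mod 3: 2·t ≡ 2 (mod 3).
    The inverse of 2 mod 3 is 2 (since 2·2 = 4 = 1·3 + 1), so t ≡ 2·2 = 4 ≡ 1 (mod 3).
    Then x = 7 + 11·1 = 18, valid modulo lcm(11, 3) = 33: x ≡ 18 (mod 33).
  Combine with x ≡ 3 (mod 13): since gcd(33, 13) = 1, we get a unique residue mod 429.
    Write x = 18 + 33·t and substitute into x ≡ 3 (mod 13): 33·t ≡ 3 − 18 = -15 (mod 13).
    Reduce coefficients mod 13: 7·t ≡ 11 (mod 13).
    The inverse of 7 mod 13 is 2 (since 7·2 = 14 = 1·13 + 1), so t ≡ 2·11 = 22 ≡ 9 (mod 13).
    Then x = 18 + 33·9 = 315, valid modulo lcm(33, 13) = 429: x ≡ 315 (mod 429).
Verify: 315 mod 11 = 7 ✓, 315 mod 3 = 0 ✓, 315 mod 13 = 3 ✓.

x ≡ 315 (mod 429).


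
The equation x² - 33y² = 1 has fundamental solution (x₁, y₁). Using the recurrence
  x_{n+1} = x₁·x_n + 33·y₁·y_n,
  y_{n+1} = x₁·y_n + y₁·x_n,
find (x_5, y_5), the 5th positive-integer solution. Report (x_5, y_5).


Step 1: Find the fundamental solution (x₁, y₁) of x² - 33y² = 1.
  Expand √33 as a continued fraction. a₀ = ⌊√33⌋ = 5; iterate m_{k+1} = d_k·a_k − m_k, d_{k+1} = (33 − m_{k+1}²)/d_k, a_{k+1} = ⌊(a₀ + m_{k+1})/d_{k+1}⌋ (starting m₀ = 0, d₀ = 1), with convergents p_k = a_k·p_{k-1} + p_{k-2}, q_k = a_k·q_{k-1} + q_{k-2} (p₋₁ = 1, q₋₁ = 0):
  k = 0: a₀ = 5; p₀/q₀ = 5/1; p₀² − 33·q₀² = 25 − 33 = -8.
  k = 1: m = 5, d = 8, a = ⌊(5 + 5)/8⌋ = 1; p/q = (1·5 + 1)/(1·1 + 0) = 6/1; p² − 33·q² = 36 − 33 = 3.
  k = 2: m = 3, d = 3, a = ⌊(5 + 3)/3⌋ = 2; p/q = (2·6 + 5)/(2·1 + 1) = 17/3; p² − 33·q² = 289 − 297 = -8.
  k = 3: m = 3, d = 8, a = ⌊(5 + 3)/8⌋ = 1; p/q = (1·17 + 6)/(1·3 + 1) = 23/4; p² − 33·q² = 529 − 528 = 1.
  The first convergent with p² − 33·q² = 1 gives the fundamental solution (x₁, y₁) = (23, 4).
Step 2: Apply the recurrence (x_{n+1}, y_{n+1}) = (x₁x_n + 33y₁y_n, x₁y_n + y₁x_n) repeatedly.
  From (x_1, y_1) = (23, 4): x_2 = 23·23 + 33·4·4 = 1057; y_2 = 23·4 + 4·23 = 184.
  From (x_2, y_2) = (1057, 184): x_3 = 23·1057 + 33·4·184 = 48599; y_3 = 23·184 + 4·1057 = 8460.
  From (x_3, y_3) = (48599, 8460): x_4 = 23·48599 + 33·4·8460 = 2234497; y_4 = 23·8460 + 4·48599 = 388976.
  From (x_4, y_4) = (2234497, 388976): x_5 = 23·2234497 + 33·4·388976 = 102738263; y_5 = 23·388976 + 4·2234497 = 17884436.
Step 3: Verify x_5² - 33·y_5² = 10555150684257169 - 10555150684257168 = 1 (should be 1). ✓

(x_1, y_1) = (23, 4); (x_5, y_5) = (102738263, 17884436).


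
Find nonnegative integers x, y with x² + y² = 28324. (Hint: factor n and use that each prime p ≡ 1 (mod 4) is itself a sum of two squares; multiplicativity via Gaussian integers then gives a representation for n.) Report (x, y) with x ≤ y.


Step 1: Factor n = 28324 = 2^2 · 73 · 97.
Step 2: Check the mod-4 condition on each prime factor: 2 = 2 (special); 73 ≡ 1 (mod 4), exponent 1; 97 ≡ 1 (mod 4), exponent 1.
All primes ≡ 3 (mod 4) appear to even exponent (or don't appear), so by the two-squares theorem n IS expressible as a sum of two squares.
Step 3: Build a representation. Group n = k² · m with k = 2 and m = 73 · 97 = 7081 (a product of primes ≡ 1 (mod 4)); a representation of m scales to one of n via (k·x)² + (k·y)² = k²(x² + y²). Each prime p ≡ 1 (mod 4) is itself a sum of two squares; find a² by testing p − a² for a perfect square:
  73: 73 − 1² = 72, 73 − 2² = 69, 73 − 3² = 64 = 8² ⇒ 73 = 3² + 8².
  97: 97 − 1² = 96, 97 − 2² = 93, 97 − 3² = 88, 97 − 4² = 81 = 9² ⇒ 97 = 4² + 9².
  Combine using the Brahmagupta–Fibonacci identity (a² + b²)(c² + d²) = (ac − bd)² + (ad + bc)² = (ac + bd)² + (ad − bc)²:
  73 · 97 = 7081: from (3² + 8²)(4² + 9²), take (3·4 − 8·9, 3·9 + 8·4) = (12 − 72, 27 + 32) = (-60, 59); dropping signs (only squares matter) gives (60, 59); check 60² + 59² = 3600 + 3481 = 7081 ✓.
  Scale by k = 2: (2·60, 2·59) = (120, 118).
Step 4: Order so x ≤ y and verify: 118² + 120² = 13924 + 14400 = 28324 = n. ✓

n = 28324 = 118² + 120² (one valid representation with x ≤ y).


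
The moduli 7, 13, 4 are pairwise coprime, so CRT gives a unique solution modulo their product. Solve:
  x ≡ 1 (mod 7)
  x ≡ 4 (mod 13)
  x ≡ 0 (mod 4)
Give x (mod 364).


Moduli 7, 13, 4 are pairwise coprime; by CRT there is a unique solution modulo M = 7 · 13 · 4 = 364.
Solve pairwise, accumulating the modulus:
  Start with x ≡ 1 (mod 7).
  Combine with x ≡ 4 (mod 13): since gcd(7, 13) = 1, we get a unique residue mod 91.
    Write x = 1 + 7·t and substitute into x ≡ 4 (mod 13): 7·t ≡ 4 − 1 = 3 (mod 13).
    The inverse of 7 mod 13 is 2 (since 7·2 = 14 = 1·13 + 1), so t ≡ 2·3 = 6 ≡ 6 (mod 13).
    Then x = 1 + 7·6 = 43, valid modulo lcm(7, 13) = 91: x ≡ 43 (mod 91).
  Combine with x ≡ 0 (mod 4): since gcd(91, 4) = 1, we get a unique residue mod 364.
    Write x = 43 + 91·t and substitute into x ≡ 0 (mod 4): 91·t ≡ 0 − 43 = -43 (mod 4).
    Reduce coefficients mod 4: 3·t ≡ 1 (mod 4).
    The inverse of 3 mod 4 is 3 (since 3·3 = 9 = 2·4 + 1), so t ≡ 3·1 = 3 ≡ 3 (mod 4).
    Then x = 43 + 91·3 = 316, valid modulo lcm(91, 4) = 364: x ≡ 316 (mod 364).
Verify: 316 mod 7 = 1 ✓, 316 mod 13 = 4 ✓, 316 mod 4 = 0 ✓.

x ≡ 316 (mod 364).


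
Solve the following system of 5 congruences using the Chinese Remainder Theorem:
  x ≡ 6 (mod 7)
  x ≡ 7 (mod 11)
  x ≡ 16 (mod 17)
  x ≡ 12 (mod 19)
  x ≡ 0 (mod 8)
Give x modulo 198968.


Product of moduli M = 7 · 11 · 17 · 19 · 8 = 198968.
Merge one congruence at a time:
  Start: x ≡ 6 (mod 7).
  Combine with x ≡ 7 (mod 11); new modulus lcm = 77.
    Write x = 6 + 7·t and substitute into x ≡ 7 (mod 11): 7·t ≡ 7 − 6 = 1 (mod 11).
    The inverse of 7 mod 11 is 8 (since 7·8 = 56 = 5·11 + 1), so t ≡ 8·1 = 8 ≡ 8 (mod 11).
    Then x = 6 + 7·8 = 62, valid modulo lcm(7, 11) = 77: x ≡ 62 (mod 77).
  Combine with x ≡ 16 (mod 17); new modulus lcm = 1309.
    Write x = 62 + 77·t and substitute into x ≡ 16 (mod 17): 77·t ≡ 16 − 62 = -46 (mod 17).
    Reduce coefficients mod 17: 9·t ≡ 5 (mod 17).
    The inverse of 9 mod 17 is 2 (since 9·2 = 18 = 1·17 + 1), so t ≡ 2·5 = 10 ≡ 10 (mod 17).
    Then x = 62 + 77·10 = 832, valid modulo lcm(77, 17) = 1309: x ≡ 832 (mod 1309).
  Combine with x ≡ 12 (mod 19); new modulus lcm = 24871.
    Write x = 832 + 1309·t and substitute into x ≡ 12 (mod 19): 1309·t ≡ 12 − 832 = -820 (mod 19).
    Reduce coefficients mod 19: 17·t ≡ 16 (mod 19).
    The inverse of 17 mod 19 is 9 (since 17·9 = 153 = 8·19 + 1), so t ≡ 9·16 = 144 ≡ 11 (mod 19).
    Then x = 832 + 1309·11 = 15231, valid modulo lcm(1309, 19) = 24871: x ≡ 15231 (mod 24871).
  Combine with x ≡ 0 (mod 8); new modulus lcm = 198968.
    Write x = 15231 + 24871·t and substitute into x ≡ 0 (mod 8): 24871·t ≡ 0 − 15231 = -15231 (mod 8).
    Reduce coefficients mod 8: 7·t ≡ 1 (mod 8).
    The inverse of 7 mod 8 is 7 (since 7·7 = 49 = 6·8 + 1), so t ≡ 7·1 = 7 ≡ 7 (mod 8).
    Then x = 15231 + 24871·7 = 189328, valid modulo lcm(24871, 8) = 198968: x ≡ 189328 (mod 198968).
Verify against each original: 189328 mod 7 = 6, 189328 mod 11 = 7, 189328 mod 17 = 16, 189328 mod 19 = 12, 189328 mod 8 = 0.

x ≡ 189328 (mod 198968).


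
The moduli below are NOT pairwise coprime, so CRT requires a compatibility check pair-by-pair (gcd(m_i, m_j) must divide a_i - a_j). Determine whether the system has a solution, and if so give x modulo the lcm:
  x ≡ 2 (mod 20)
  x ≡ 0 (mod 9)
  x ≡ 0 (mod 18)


Moduli 20, 9, 18 are not pairwise coprime, so CRT works modulo lcm(m_i) when all pairwise compatibility conditions hold.
Pairwise compatibility: gcd(m_i, m_j) must divide a_i - a_j for every pair.
Merge one congruence at a time:
  Start: x ≡ 2 (mod 20).
  Combine with x ≡ 0 (mod 9): gcd(20, 9) = 1; 0 - 2 = -2, which IS divisible by 1, so compatible.
    Write x = 2 + 20·t and substitute into x ≡ 0 (mod 9): 20·t ≡ 0 − 2 = -2 (mod 9).
    Reduce coefficients mod 9: 2·t ≡ 7 (mod 9).
    The inverse of 2 mod 9 is 5 (since 2·5 = 10 = 1·9 + 1), so t ≡ 5·7 = 35 ≡ 8 (mod 9).
    Then x = 2 + 20·8 = 162, valid modulo lcm(20, 9) = 180: x ≡ 162 (mod 180).
  Combine with x ≡ 0 (mod 18): gcd(180, 18) = 18; 0 - 162 = -162, which IS divisible by 18, so compatible.
    Write x = 162 + 180·t and substitute into x ≡ 0 (mod 18): 180·t ≡ 0 − 162 = -162 (mod 18).
    Divide the congruence (and modulus) by g = 18: 10·t ≡ -9 (mod 1).
    Modulo 1 every t works; take t = 0.
    Then x = 162 + 180·0 = 162, valid modulo lcm(180, 18) = 180: x ≡ 162 (mod 180).
Verify: 162 mod 20 = 2, 162 mod 9 = 0, 162 mod 18 = 0.

x ≡ 162 (mod 180).


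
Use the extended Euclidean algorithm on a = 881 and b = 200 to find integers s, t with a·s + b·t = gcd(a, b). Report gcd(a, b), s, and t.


Euclidean algorithm on (881, 200) — divide until remainder is 0:
  881 = 4 · 200 + 81
  200 = 2 · 81 + 38
  81 = 2 · 38 + 5
  38 = 7 · 5 + 3
  5 = 1 · 3 + 2
  3 = 1 · 2 + 1
  2 = 2 · 1 + 0
gcd(881, 200) = 1.
Track Bezout coefficients alongside the remainders: start with r₀ = 881 = a·1 + b·0 (s = 1, t = 0) and r₁ = 200 = a·0 + b·1 (s = 0, t = 1); each new remainder r_{k+1} = r_{k-1} − q_k·r_k inherits s_{k+1} = s_{k-1} − q_k·s_k, t_{k+1} = t_{k-1} − q_k·t_k, so r_k = a·s_k + b·t_k at every step:
  q = 4: r = 81, s = 1 − 4·0 = 1, t = 0 − 4·1 = -4  (check: 881·1 + 200·(-4) = 81)
  q = 2: r = 38, s = 0 − 2·1 = -2, t = 1 − 2·(-4) = 9  (check: 881·(-2) + 200·9 = 38)
  q = 2: r = 5, s = 1 − 2·(-2) = 5, t = -4 − 2·9 = -22  (check: 881·5 + 200·(-22) = 5)
  q = 7: r = 3, s = -2 − 7·5 = -37, t = 9 − 7·(-22) = 163  (check: 881·(-37) + 200·163 = 3)
  q = 1: r = 2, s = 5 − 1·(-37) = 42, t = -22 − 1·163 = -185  (check: 881·42 + 200·(-185) = 2)
  q = 1: r = 1, s = -37 − 1·42 = -79, t = 163 − 1·(-185) = 348  (check: 881·(-79) + 200·348 = 1)
The row with r = 1 (the gcd) gives the Bezout coefficients s = -79, t = 348.
Result: 881 · (-79) + 200 · (348) = 1.

gcd(881, 200) = 1; s = -79, t = 348 (check: 881·(-79) + 200·348 = 1).


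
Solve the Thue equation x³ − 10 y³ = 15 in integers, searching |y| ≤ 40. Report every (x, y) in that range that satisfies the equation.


The equation is x³ - 10y³ = 15. For fixed y, x³ = 10·y³ + 15, so a solution requires the RHS to be a perfect cube.
Strategy: iterate y from -40 to 40, compute RHS = 10·y³ + 15, and check whether it is a (positive or negative) perfect cube.
Check small values of y:
  y = 0: RHS = 15 is not a perfect cube.
  y = 1: RHS = 25 is not a perfect cube.
  y = -1: RHS = 5 is not a perfect cube.
  y = 2: RHS = 95 is not a perfect cube.
  y = -2: RHS = -65 is not a perfect cube.
  y = 3: RHS = 285 is not a perfect cube.
  y = -3: RHS = -255 is not a perfect cube.
Continuing the search up to |y| = 40 finds no solutions either.
No (x, y) in the scanned range satisfies the equation.

No integer solutions with |y| ≤ 40.
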